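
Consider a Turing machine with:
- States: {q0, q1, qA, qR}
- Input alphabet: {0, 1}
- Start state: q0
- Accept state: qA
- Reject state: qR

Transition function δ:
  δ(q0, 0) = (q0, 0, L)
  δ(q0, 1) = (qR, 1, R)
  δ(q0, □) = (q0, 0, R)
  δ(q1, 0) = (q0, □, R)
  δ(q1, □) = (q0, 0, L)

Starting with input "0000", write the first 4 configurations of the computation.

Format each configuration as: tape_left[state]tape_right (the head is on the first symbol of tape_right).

Transitions applied:
Step 1: δ(q0, 0) = (q0, 0, L)
Step 2: δ(q0, □) = (q0, 0, R)
Step 3: δ(q0, 0) = (q0, 0, L)

The first 4 configurations are:
[q0]0000 ⊢ [q0]□0000 ⊢ 0[q0]0000 ⊢ [q0]00000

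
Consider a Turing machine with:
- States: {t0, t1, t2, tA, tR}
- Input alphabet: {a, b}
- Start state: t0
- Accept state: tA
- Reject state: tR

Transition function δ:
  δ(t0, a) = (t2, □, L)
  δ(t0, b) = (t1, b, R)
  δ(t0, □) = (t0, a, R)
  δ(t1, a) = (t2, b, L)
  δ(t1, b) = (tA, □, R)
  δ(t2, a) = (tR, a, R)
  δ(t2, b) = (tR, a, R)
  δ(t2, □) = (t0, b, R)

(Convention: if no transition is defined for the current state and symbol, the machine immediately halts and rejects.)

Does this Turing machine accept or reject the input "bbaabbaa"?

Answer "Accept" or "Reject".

Execution trace:
Initial: [t0]bbaabbaa
Step 1: δ(t0, b) = (t1, b, R) → b[t1]baabbaa
Step 2: δ(t1, b) = (tA, □, R) → b□[tA]aabbaa

The machine reaches the accept state tA and halts.

Answer: Accept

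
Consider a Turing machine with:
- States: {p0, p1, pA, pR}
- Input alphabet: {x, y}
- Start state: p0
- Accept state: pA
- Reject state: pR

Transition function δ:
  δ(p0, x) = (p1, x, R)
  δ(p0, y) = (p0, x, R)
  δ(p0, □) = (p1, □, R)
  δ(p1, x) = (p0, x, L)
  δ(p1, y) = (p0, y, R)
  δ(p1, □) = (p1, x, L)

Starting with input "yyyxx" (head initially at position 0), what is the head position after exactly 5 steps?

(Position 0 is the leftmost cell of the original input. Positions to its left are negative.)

Execution trace (head position shown):
Step 0: [p0]yyyxx  (head at position 0)
Step 1: move right → x[p0]yyxx  (head at position 1)
Step 2: move right → xx[p0]yxx  (head at position 2)
Step 3: move right → xxx[p0]xx  (head at position 3)
Step 4: move right → xxxx[p1]x  (head at position 4)
Step 5: move left → xxx[p0]xx  (head at position 3)

After 5 steps, the head is at position 3.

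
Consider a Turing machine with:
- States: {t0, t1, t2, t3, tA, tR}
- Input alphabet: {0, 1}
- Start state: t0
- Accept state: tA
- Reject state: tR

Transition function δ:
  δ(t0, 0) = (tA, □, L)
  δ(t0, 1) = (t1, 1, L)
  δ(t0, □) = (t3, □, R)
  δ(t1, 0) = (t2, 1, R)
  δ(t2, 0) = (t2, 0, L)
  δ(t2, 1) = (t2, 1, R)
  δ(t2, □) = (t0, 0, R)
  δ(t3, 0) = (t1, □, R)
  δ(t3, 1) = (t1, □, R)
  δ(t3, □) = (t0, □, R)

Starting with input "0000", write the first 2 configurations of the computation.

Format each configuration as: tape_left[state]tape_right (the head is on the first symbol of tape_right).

Transitions applied:
Step 1: δ(t0, 0) = (tA, □, L)

The first 2 configurations are:
[t0]0000 ⊢ [tA]□□000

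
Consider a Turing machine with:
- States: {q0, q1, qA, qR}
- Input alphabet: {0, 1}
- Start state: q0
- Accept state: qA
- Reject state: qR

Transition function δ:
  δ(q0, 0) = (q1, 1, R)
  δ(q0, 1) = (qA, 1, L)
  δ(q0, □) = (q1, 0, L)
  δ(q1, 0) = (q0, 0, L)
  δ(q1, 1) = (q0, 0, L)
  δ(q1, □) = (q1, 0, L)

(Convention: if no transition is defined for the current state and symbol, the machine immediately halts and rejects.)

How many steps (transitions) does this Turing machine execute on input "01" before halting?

Execution trace:
Initial: [q0]01
Step 1: δ(q0, 0) = (q1, 1, R) → 1[q1]1
Step 2: δ(q1, 1) = (q0, 0, L) → [q0]10
Step 3: δ(q0, 1) = (qA, 1, L) → [qA]□10

The machine reaches the accept state qA and halts.

The machine executed 3 steps before halting.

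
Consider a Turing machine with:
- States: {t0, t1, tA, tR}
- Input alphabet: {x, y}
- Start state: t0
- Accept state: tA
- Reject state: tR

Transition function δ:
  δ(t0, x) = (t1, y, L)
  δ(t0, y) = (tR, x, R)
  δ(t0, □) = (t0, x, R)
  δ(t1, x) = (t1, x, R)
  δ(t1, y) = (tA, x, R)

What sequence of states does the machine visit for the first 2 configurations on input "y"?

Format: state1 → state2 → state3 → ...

Execution trace:
Initial: [t0]y
Step 1: δ(t0, y) = (tR, x, R) → x[tR]□

The machine reaches the reject state tR and halts.

State sequence: t0 → tR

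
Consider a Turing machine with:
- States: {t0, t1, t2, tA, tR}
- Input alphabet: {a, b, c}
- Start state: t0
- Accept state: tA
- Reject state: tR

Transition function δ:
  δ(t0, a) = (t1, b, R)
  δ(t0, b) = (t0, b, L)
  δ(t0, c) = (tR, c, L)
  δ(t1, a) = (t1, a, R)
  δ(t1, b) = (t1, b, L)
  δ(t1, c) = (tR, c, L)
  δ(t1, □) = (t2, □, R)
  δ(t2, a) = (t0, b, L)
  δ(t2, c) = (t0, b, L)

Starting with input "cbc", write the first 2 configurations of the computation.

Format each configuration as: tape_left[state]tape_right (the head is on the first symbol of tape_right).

Transitions applied:
Step 1: δ(t0, c) = (tR, c, L)

The first 2 configurations are:
[t0]cbc ⊢ [tR]□cbc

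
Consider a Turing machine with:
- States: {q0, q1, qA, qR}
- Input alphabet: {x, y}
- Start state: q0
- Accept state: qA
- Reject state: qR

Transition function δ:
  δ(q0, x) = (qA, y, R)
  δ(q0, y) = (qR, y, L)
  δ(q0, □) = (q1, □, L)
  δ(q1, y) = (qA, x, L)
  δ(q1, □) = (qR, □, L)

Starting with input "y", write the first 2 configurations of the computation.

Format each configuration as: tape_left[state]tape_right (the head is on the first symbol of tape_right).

Transitions applied:
Step 1: δ(q0, y) = (qR, y, L)

The first 2 configurations are:
[q0]y ⊢ [qR]□y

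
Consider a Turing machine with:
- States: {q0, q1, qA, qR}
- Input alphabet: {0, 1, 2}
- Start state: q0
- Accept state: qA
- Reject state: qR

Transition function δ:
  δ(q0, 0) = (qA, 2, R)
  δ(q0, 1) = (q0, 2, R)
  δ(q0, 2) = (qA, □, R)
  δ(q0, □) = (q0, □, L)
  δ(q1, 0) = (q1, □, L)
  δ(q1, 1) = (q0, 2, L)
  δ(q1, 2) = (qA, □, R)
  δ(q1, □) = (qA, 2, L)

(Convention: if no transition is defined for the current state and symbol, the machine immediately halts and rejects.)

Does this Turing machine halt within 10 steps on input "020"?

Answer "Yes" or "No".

Execution trace:
Initial: [q0]020
Step 1: δ(q0, 0) = (qA, 2, R) → 2[qA]20

The machine reaches the accept state qA and halts.
The machine halted after 1 step (within the 10-step bound).

Answer: Yes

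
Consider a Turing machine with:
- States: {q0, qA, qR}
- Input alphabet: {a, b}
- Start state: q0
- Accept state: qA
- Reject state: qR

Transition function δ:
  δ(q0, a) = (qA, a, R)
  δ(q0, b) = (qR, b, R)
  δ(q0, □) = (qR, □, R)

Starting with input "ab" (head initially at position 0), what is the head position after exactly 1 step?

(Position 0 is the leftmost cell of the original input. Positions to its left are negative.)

Execution trace (head position shown):
Step 0: [q0]ab  (head at position 0)
Step 1: move right → a[qA]b  (head at position 1)

After 1 step, the head is at position 1.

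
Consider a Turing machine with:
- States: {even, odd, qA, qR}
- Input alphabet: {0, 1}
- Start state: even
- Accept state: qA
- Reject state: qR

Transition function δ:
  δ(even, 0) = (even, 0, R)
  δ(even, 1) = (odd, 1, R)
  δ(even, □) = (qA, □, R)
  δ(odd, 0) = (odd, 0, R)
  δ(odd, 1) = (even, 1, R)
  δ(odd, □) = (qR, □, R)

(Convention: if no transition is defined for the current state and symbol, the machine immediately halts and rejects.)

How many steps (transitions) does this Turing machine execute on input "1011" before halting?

Execution trace:
Initial: [even]1011
Step 1: δ(even, 1) = (odd, 1, R) → 1[odd]011
Step 2: δ(odd, 0) = (odd, 0, R) → 10[odd]11
Step 3: δ(odd, 1) = (even, 1, R) → 101[even]1
Step 4: δ(even, 1) = (odd, 1, R) → 1011[odd]□
Step 5: δ(odd, □) = (qR, □, R) → 1011□[qR]□

The machine reaches the reject state qR and halts.

The machine executed 5 steps before halting.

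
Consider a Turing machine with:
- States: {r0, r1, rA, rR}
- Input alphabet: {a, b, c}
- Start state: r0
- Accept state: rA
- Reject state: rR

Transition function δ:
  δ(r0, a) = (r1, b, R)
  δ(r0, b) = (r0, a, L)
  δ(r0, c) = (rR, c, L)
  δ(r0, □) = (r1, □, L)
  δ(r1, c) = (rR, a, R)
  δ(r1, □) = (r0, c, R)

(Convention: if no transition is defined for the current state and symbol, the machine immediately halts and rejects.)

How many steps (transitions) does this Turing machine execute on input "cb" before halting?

Execution trace:
Initial: [r0]cb
Step 1: δ(r0, c) = (rR, c, L) → [rR]□cb

The machine reaches the reject state rR and halts.

The machine executed 1 step before halting.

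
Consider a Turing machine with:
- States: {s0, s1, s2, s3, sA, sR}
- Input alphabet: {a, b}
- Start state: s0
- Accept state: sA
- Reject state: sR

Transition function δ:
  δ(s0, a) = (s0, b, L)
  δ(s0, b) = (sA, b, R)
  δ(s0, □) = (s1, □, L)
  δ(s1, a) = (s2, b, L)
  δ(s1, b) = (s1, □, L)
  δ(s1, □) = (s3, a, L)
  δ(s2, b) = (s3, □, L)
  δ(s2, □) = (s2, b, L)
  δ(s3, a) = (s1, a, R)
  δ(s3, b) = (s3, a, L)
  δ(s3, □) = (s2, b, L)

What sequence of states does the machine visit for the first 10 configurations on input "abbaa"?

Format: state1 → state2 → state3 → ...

Execution trace:
Initial: [s0]abbaa
Step 1: δ(s0, a) = (s0, b, L) → [s0]□bbbaa
Step 2: δ(s0, □) = (s1, □, L) → [s1]□□bbbaa
Step 3: δ(s1, □) = (s3, a, L) → [s3]□a□bbbaa
Step 4: δ(s3, □) = (s2, b, L) → [s2]□ba□bbbaa
Step 5: δ(s2, □) = (s2, b, L) → [s2]□bba□bbbaa
Step 6: δ(s2, □) = (s2, b, L) → [s2]□bbba□bbbaa
Step 7: δ(s2, □) = (s2, b, L) → [s2]□bbbba□bbbaa
Step 8: δ(s2, □) = (s2, b, L) → [s2]□bbbbba□bbbaa
Step 9: δ(s2, □) = (s2, b, L) → [s2]□bbbbbba□bbbaa

State sequence: s0 → s0 → s1 → s3 → s2 → s2 → s2 → s2 → s2 → s2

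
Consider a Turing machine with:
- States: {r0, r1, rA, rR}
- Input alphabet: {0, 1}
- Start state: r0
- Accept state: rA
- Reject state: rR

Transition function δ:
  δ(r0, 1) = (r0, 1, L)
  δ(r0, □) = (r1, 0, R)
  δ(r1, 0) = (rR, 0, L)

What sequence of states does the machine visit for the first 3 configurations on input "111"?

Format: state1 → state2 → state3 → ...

Execution trace:
Initial: [r0]111
Step 1: δ(r0, 1) = (r0, 1, L) → [r0]□111
Step 2: δ(r0, □) = (r1, 0, R) → 0[r1]111

No transition is defined for δ(r1, 1). By convention the machine halts and rejects.

State sequence: r0 → r0 → r1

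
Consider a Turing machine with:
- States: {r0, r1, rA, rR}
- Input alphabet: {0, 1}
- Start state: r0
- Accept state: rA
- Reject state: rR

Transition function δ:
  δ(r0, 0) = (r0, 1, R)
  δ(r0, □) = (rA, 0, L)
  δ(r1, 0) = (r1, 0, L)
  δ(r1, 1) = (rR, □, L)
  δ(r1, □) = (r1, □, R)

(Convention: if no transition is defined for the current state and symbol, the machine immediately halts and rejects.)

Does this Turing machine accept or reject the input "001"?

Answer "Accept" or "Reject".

Execution trace:
Initial: [r0]001
Step 1: δ(r0, 0) = (r0, 1, R) → 1[r0]01
Step 2: δ(r0, 0) = (r0, 1, R) → 11[r0]1

No transition is defined for δ(r0, 1). By convention the machine halts and rejects.

Answer: Reject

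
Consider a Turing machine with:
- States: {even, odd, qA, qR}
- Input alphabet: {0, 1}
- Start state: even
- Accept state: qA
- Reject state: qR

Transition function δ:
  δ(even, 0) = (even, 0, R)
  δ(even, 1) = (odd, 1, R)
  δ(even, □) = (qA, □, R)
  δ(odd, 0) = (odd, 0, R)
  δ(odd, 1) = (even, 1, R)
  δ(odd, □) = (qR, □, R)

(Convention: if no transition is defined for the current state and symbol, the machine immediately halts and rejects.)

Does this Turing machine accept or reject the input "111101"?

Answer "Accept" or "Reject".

Execution trace:
Initial: [even]111101
Step 1: δ(even, 1) = (odd, 1, R) → 1[odd]11101
Step 2: δ(odd, 1) = (even, 1, R) → 11[even]1101
Step 3: δ(even, 1) = (odd, 1, R) → 111[odd]101
Step 4: δ(odd, 1) = (even, 1, R) → 1111[even]01
Step 5: δ(even, 0) = (even, 0, R) → 11110[even]1
Step 6: δ(even, 1) = (odd, 1, R) → 111101[odd]□
Step 7: δ(odd, □) = (qR, □, R) → 111101□[qR]□

The machine reaches the reject state qR and halts.

Answer: Reject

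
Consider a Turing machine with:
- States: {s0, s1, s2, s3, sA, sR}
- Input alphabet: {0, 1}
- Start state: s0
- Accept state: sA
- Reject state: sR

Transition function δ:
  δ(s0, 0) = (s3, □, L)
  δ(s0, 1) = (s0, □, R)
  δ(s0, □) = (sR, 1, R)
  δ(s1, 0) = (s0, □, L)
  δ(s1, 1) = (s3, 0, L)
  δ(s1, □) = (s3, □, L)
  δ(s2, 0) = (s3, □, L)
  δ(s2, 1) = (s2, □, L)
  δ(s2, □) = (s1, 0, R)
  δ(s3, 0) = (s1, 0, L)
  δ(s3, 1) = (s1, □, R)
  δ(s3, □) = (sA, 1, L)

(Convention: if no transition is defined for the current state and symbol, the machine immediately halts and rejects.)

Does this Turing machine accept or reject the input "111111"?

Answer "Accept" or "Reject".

Execution trace:
Initial: [s0]111111
Step 1: δ(s0, 1) = (s0, □, R) → □[s0]11111
Step 2: δ(s0, 1) = (s0, □, R) → □□[s0]1111
Step 3: δ(s0, 1) = (s0, □, R) → □□□[s0]111
Step 4: δ(s0, 1) = (s0, □, R) → □□□□[s0]11
Step 5: δ(s0, 1) = (s0, □, R) → □□□□□[s0]1
Step 6: δ(s0, 1) = (s0, □, R) → □□□□□□[s0]□
Step 7: δ(s0, □) = (sR, 1, R) → □□□□□□1[sR]□

The machine reaches the reject state sR and halts.

Answer: Reject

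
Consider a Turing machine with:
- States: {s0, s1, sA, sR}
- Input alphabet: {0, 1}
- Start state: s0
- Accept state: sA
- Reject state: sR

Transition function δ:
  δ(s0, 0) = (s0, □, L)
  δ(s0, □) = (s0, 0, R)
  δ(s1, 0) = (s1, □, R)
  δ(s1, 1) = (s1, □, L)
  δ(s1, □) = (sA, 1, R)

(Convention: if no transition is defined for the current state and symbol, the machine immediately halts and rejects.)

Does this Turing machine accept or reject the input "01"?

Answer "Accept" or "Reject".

Execution trace:
Initial: [s0]01
Step 1: δ(s0, 0) = (s0, □, L) → [s0]□□1
Step 2: δ(s0, □) = (s0, 0, R) → 0[s0]□1
Step 3: δ(s0, □) = (s0, 0, R) → 00[s0]1

No transition is defined for δ(s0, 1). By convention the machine halts and rejects.

Answer: Reject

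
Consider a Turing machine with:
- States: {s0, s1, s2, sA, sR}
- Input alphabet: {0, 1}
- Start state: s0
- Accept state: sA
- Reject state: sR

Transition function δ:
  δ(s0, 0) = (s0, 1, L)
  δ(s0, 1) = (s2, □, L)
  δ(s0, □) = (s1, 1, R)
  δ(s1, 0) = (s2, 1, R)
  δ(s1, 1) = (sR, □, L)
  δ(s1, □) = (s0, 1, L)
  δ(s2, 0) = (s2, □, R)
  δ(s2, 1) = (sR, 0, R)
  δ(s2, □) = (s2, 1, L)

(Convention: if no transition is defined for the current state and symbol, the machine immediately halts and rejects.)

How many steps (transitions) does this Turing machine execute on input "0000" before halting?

Execution trace:
Initial: [s0]0000
Step 1: δ(s0, 0) = (s0, 1, L) → [s0]□1000
Step 2: δ(s0, □) = (s1, 1, R) → 1[s1]1000
Step 3: δ(s1, 1) = (sR, □, L) → [sR]1□000

The machine reaches the reject state sR and halts.

The machine executed 3 steps before halting.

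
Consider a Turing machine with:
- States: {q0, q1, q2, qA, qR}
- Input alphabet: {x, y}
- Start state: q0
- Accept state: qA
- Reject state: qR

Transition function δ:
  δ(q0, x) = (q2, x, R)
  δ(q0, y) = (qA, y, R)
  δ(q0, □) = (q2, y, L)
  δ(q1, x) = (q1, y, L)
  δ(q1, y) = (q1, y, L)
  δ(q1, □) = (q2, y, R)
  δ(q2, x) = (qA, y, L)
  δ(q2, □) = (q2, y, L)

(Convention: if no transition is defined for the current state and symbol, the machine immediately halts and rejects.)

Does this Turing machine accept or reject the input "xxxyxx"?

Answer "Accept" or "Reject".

Execution trace:
Initial: [q0]xxxyxx
Step 1: δ(q0, x) = (q2, x, R) → x[q2]xxyxx
Step 2: δ(q2, x) = (qA, y, L) → [qA]xyxyxx

The machine reaches the accept state qA and halts.

Answer: Accept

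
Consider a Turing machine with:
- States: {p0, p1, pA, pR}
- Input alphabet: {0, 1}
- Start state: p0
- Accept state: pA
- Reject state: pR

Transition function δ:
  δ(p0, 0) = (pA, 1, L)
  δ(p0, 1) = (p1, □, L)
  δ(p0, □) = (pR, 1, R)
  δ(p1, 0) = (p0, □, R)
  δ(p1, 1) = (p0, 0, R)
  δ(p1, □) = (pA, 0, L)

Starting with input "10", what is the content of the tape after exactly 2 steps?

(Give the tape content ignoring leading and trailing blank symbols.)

Execution trace:
Initial: [p0]10
Step 1: δ(p0, 1) = (p1, □, L) → [p1]□□0
Step 2: δ(p1, □) = (pA, 0, L) → [pA]□0□0

The machine reaches the accept state pA and halts.

After 2 steps, the tape (ignoring leading/trailing blanks) is: 0□0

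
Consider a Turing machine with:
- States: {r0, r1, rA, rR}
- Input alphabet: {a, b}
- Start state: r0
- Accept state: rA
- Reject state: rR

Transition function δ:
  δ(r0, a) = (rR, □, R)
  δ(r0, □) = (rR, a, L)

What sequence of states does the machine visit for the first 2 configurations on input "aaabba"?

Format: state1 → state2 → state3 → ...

Execution trace:
Initial: [r0]aaabba
Step 1: δ(r0, a) = (rR, □, R) → □[rR]aabba

The machine reaches the reject state rR and halts.

State sequence: r0 → rR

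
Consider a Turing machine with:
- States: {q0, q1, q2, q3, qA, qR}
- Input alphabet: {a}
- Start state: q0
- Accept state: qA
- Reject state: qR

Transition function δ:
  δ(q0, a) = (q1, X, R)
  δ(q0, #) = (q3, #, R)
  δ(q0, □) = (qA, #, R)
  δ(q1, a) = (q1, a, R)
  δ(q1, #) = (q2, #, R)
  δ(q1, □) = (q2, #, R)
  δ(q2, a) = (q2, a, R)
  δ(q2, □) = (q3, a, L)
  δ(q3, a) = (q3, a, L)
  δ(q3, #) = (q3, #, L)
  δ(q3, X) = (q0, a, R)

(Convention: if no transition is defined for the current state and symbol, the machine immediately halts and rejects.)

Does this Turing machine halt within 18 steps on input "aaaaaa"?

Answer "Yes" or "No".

Execution trace:
Initial: [q0]aaaaaa
Step 1: δ(q0, a) = (q1, X, R) → X[q1]aaaaa
Step 2: δ(q1, a) = (q1, a, R) → Xa[q1]aaaa
Step 3: δ(q1, a) = (q1, a, R) → Xaa[q1]aaa
Step 4: δ(q1, a) = (q1, a, R) → Xaaa[q1]aa
Step 5: δ(q1, a) = (q1, a, R) → Xaaaa[q1]a
Step 6: δ(q1, a) = (q1, a, R) → Xaaaaa[q1]□
Step 7: δ(q1, □) = (q2, #, R) → Xaaaaa#[q2]□
Step 8: δ(q2, □) = (q3, a, L) → Xaaaaa[q3]#a
Step 9: δ(q3, #) = (q3, #, L) → Xaaaa[q3]a#a
Step 10: δ(q3, a) = (q3, a, L) → Xaaa[q3]aa#a
Step 11: δ(q3, a) = (q3, a, L) → Xaa[q3]aaa#a
Step 12: δ(q3, a) = (q3, a, L) → Xa[q3]aaaa#a
Step 13: δ(q3, a) = (q3, a, L) → X[q3]aaaaa#a
Step 14: δ(q3, a) = (q3, a, L) → [q3]Xaaaaa#a
Step 15: δ(q3, X) = (q0, a, R) → a[q0]aaaaa#a
Step 16: δ(q0, a) = (q1, X, R) → aX[q1]aaaa#a
Step 17: δ(q1, a) = (q1, a, R) → aXa[q1]aaa#a
Step 18: δ(q1, a) = (q1, a, R) → aXaa[q1]aa#a

The machine has not reached a halting state after 18 steps.
The machine did not halt within the 18-step bound.

Answer: No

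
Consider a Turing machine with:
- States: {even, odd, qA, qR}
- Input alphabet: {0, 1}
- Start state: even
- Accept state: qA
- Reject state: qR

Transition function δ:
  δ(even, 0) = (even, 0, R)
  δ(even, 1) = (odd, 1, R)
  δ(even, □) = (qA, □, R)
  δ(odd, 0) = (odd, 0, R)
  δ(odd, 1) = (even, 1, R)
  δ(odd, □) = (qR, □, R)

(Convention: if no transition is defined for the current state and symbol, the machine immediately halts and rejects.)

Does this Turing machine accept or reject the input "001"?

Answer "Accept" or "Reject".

Execution trace:
Initial: [even]001
Step 1: δ(even, 0) = (even, 0, R) → 0[even]01
Step 2: δ(even, 0) = (even, 0, R) → 00[even]1
Step 3: δ(even, 1) = (odd, 1, R) → 001[odd]□
Step 4: δ(odd, □) = (qR, □, R) → 001□[qR]□

The machine reaches the reject state qR and halts.

Answer: Reject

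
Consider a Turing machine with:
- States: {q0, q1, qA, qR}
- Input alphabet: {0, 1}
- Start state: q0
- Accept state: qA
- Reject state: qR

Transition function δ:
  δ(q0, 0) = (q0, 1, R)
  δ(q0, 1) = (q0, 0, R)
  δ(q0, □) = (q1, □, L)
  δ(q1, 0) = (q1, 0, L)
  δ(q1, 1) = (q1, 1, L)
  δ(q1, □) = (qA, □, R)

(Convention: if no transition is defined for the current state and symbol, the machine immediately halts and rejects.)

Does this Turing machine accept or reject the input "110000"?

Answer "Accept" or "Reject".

Execution trace:
Initial: [q0]110000
Step 1: δ(q0, 1) = (q0, 0, R) → 0[q0]10000
Step 2: δ(q0, 1) = (q0, 0, R) → 00[q0]0000
Step 3: δ(q0, 0) = (q0, 1, R) → 001[q0]000
Step 4: δ(q0, 0) = (q0, 1, R) → 0011[q0]00
Step 5: δ(q0, 0) = (q0, 1, R) → 00111[q0]0
Step 6: δ(q0, 0) = (q0, 1, R) → 001111[q0]□
Step 7: δ(q0, □) = (q1, □, L) → 00111[q1]1□
Step 8: δ(q1, 1) = (q1, 1, L) → 0011[q1]11□
Step 9: δ(q1, 1) = (q1, 1, L) → 001[q1]111□
Step 10: δ(q1, 1) = (q1, 1, L) → 00[q1]1111□
Step 11: δ(q1, 1) = (q1, 1, L) → 0[q1]01111□
Step 12: δ(q1, 0) = (q1, 0, L) → [q1]001111□
Step 13: δ(q1, 0) = (q1, 0, L) → [q1]□001111□
Step 14: δ(q1, □) = (qA, □, R) → □[qA]001111□

The machine reaches the accept state qA and halts.

Answer: Accept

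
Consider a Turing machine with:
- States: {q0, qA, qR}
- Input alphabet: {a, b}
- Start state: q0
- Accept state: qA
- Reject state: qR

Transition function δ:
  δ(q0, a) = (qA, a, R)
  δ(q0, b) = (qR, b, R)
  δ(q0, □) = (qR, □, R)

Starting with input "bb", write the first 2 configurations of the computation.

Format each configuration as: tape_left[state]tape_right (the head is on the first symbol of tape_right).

Transitions applied:
Step 1: δ(q0, b) = (qR, b, R)

The first 2 configurations are:
[q0]bb ⊢ b[qR]b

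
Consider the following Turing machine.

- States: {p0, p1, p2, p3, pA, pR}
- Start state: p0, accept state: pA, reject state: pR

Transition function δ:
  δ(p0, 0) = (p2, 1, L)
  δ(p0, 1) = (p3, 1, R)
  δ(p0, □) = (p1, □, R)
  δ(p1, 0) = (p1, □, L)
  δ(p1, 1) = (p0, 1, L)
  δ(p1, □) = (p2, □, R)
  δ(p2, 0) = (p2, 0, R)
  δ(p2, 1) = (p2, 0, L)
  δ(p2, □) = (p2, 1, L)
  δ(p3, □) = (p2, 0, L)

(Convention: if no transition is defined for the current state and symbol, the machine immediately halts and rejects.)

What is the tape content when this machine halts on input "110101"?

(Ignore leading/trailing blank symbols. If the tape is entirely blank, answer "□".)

Execution trace:
Initial: [p0]110101
Step 1: δ(p0, 1) = (p3, 1, R) → 1[p3]10101

No transition is defined for δ(p3, 1). By convention the machine halts and rejects.

Final tape (ignoring leading/trailing blanks): 110101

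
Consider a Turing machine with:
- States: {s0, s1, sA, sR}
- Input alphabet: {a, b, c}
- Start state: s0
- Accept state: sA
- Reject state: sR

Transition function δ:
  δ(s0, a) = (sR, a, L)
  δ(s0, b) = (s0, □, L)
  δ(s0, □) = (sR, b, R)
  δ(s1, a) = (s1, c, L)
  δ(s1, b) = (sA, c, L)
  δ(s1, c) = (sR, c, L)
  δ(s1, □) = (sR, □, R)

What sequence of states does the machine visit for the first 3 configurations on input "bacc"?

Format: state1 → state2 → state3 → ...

Execution trace:
Initial: [s0]bacc
Step 1: δ(s0, b) = (s0, □, L) → [s0]□□acc
Step 2: δ(s0, □) = (sR, b, R) → b[sR]□acc

The machine reaches the reject state sR and halts.

State sequence: s0 → s0 → sR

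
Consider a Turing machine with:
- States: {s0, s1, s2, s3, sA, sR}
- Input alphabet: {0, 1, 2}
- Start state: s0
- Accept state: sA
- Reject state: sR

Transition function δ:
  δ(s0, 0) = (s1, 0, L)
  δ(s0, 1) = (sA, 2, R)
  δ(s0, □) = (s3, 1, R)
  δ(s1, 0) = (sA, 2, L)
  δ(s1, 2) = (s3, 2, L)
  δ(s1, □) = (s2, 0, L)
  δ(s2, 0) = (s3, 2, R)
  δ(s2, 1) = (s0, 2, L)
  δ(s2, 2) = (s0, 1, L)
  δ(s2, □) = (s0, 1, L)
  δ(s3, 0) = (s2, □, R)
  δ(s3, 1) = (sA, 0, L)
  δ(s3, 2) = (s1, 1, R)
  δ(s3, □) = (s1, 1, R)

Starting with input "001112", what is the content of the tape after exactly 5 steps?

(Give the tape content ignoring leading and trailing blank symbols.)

Execution trace:
Initial: [s0]001112
Step 1: δ(s0, 0) = (s1, 0, L) → [s1]□001112
Step 2: δ(s1, □) = (s2, 0, L) → [s2]□0001112
Step 3: δ(s2, □) = (s0, 1, L) → [s0]□10001112
Step 4: δ(s0, □) = (s3, 1, R) → 1[s3]10001112
Step 5: δ(s3, 1) = (sA, 0, L) → [sA]100001112

The machine reaches the accept state sA and halts.

After 5 steps, the tape (ignoring leading/trailing blanks) is: 100001112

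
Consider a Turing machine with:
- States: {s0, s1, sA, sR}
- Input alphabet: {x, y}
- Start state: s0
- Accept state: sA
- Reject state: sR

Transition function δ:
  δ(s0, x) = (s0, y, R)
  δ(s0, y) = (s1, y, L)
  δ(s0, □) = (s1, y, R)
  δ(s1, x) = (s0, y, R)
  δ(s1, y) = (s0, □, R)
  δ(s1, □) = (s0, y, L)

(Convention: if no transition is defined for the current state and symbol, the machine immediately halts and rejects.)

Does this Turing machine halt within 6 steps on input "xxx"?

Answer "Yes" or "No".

Execution trace:
Initial: [s0]xxx
Step 1: δ(s0, x) = (s0, y, R) → y[s0]xx
Step 2: δ(s0, x) = (s0, y, R) → yy[s0]x
Step 3: δ(s0, x) = (s0, y, R) → yyy[s0]□
Step 4: δ(s0, □) = (s1, y, R) → yyyy[s1]□
Step 5: δ(s1, □) = (s0, y, L) → yyy[s0]yy
Step 6: δ(s0, y) = (s1, y, L) → yy[s1]yyy

The machine has not reached a halting state after 6 steps.
The machine did not halt within the 6-step bound.

Answer: No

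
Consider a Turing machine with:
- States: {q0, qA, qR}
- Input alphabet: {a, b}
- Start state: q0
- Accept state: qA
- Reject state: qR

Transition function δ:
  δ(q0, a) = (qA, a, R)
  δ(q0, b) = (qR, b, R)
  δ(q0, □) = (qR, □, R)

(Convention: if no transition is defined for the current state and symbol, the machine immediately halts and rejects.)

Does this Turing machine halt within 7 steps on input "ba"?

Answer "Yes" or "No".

Execution trace:
Initial: [q0]ba
Step 1: δ(q0, b) = (qR, b, R) → b[qR]a

The machine reaches the reject state qR and halts.
The machine halted after 1 step (within the 7-step bound).

Answer: Yes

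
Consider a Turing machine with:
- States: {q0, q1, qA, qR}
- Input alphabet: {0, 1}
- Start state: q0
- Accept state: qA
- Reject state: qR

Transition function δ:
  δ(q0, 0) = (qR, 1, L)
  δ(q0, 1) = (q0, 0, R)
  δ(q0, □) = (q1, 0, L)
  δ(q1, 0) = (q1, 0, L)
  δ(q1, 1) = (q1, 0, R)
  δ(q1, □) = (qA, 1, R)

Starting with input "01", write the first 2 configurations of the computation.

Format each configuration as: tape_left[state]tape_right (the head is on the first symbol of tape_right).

Transitions applied:
Step 1: δ(q0, 0) = (qR, 1, L)

The first 2 configurations are:
[q0]01 ⊢ [qR]□11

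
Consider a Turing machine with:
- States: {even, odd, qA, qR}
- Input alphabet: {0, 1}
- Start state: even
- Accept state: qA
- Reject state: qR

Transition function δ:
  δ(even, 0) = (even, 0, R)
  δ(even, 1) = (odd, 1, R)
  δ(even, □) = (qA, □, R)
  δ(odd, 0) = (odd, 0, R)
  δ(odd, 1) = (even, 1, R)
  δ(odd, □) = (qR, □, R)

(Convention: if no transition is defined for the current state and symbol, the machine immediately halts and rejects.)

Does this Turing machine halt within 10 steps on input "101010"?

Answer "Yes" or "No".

Execution trace:
Initial: [even]101010
Step 1: δ(even, 1) = (odd, 1, R) → 1[odd]01010
Step 2: δ(odd, 0) = (odd, 0, R) → 10[odd]1010
Step 3: δ(odd, 1) = (even, 1, R) → 101[even]010
Step 4: δ(even, 0) = (even, 0, R) → 1010[even]10
Step 5: δ(even, 1) = (odd, 1, R) → 10101[odd]0
Step 6: δ(odd, 0) = (odd, 0, R) → 101010[odd]□
Step 7: δ(odd, □) = (qR, □, R) → 101010□[qR]□

The machine reaches the reject state qR and halts.
The machine halted after 7 steps (within the 10-step bound).

Answer: Yes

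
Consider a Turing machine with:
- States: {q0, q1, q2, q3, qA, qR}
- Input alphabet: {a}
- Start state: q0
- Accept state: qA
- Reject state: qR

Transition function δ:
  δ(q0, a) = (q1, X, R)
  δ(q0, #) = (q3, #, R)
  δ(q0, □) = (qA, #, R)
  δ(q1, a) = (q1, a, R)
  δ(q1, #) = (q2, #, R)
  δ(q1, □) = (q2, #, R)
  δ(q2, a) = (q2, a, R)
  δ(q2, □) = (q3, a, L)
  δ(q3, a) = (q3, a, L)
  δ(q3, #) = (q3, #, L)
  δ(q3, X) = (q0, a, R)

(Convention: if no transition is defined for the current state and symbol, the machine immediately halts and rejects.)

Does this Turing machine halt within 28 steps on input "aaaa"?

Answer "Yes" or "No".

Execution trace:
Initial: [q0]aaaa
Step 1: δ(q0, a) = (q1, X, R) → X[q1]aaa
Step 2: δ(q1, a) = (q1, a, R) → Xa[q1]aa
Step 3: δ(q1, a) = (q1, a, R) → Xaa[q1]a
Step 4: δ(q1, a) = (q1, a, R) → Xaaa[q1]□
Step 5: δ(q1, □) = (q2, #, R) → Xaaa#[q2]□
Step 6: δ(q2, □) = (q3, a, L) → Xaaa[q3]#a
Step 7: δ(q3, #) = (q3, #, L) → Xaa[q3]a#a
Step 8: δ(q3, a) = (q3, a, L) → Xa[q3]aa#a
Step 9: δ(q3, a) = (q3, a, L) → X[q3]aaa#a
Step 10: δ(q3, a) = (q3, a, L) → [q3]Xaaa#a
Step 11: δ(q3, X) = (q0, a, R) → a[q0]aaa#a
Step 12: δ(q0, a) = (q1, X, R) → aX[q1]aa#a
Step 13: δ(q1, a) = (q1, a, R) → aXa[q1]a#a
Step 14: δ(q1, a) = (q1, a, R) → aXaa[q1]#a
Step 15: δ(q1, #) = (q2, #, R) → aXaa#[q2]a
Step 16: δ(q2, a) = (q2, a, R) → aXaa#a[q2]□
Step 17: δ(q2, □) = (q3, a, L) → aXaa#[q3]aa
Step 18: δ(q3, a) = (q3, a, L) → aXaa[q3]#aa
Step 19: δ(q3, #) = (q3, #, L) → aXa[q3]a#aa
Step 20: δ(q3, a) = (q3, a, L) → aX[q3]aa#aa
Step 21: δ(q3, a) = (q3, a, L) → a[q3]Xaa#aa
Step 22: δ(q3, X) = (q0, a, R) → aa[q0]aa#aa
Step 23: δ(q0, a) = (q1, X, R) → aaX[q1]a#aa
Step 24: δ(q1, a) = (q1, a, R) → aaXa[q1]#aa
Step 25: δ(q1, #) = (q2, #, R) → aaXa#[q2]aa
Step 26: δ(q2, a) = (q2, a, R) → aaXa#a[q2]a
Step 27: δ(q2, a) = (q2, a, R) → aaXa#aa[q2]□
Step 28: δ(q2, □) = (q3, a, L) → aaXa#a[q3]aa

The machine has not reached a halting state after 28 steps.
The machine did not halt within the 28-step bound.

Answer: No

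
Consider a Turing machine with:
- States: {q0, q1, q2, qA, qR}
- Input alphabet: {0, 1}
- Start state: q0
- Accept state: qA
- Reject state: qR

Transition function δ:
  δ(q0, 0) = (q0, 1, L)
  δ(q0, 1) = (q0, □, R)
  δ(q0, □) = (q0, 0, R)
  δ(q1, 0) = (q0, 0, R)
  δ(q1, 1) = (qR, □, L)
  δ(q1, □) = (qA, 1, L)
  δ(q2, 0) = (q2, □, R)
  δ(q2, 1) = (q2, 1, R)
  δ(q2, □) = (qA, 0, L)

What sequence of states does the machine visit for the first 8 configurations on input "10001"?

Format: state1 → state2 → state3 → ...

Execution trace:
Initial: [q0]10001
Step 1: δ(q0, 1) = (q0, □, R) → □[q0]0001
Step 2: δ(q0, 0) = (q0, 1, L) → [q0]□1001
Step 3: δ(q0, □) = (q0, 0, R) → 0[q0]1001
Step 4: δ(q0, 1) = (q0, □, R) → 0□[q0]001
Step 5: δ(q0, 0) = (q0, 1, L) → 0[q0]□101
Step 6: δ(q0, □) = (q0, 0, R) → 00[q0]101
Step 7: δ(q0, 1) = (q0, □, R) → 00□[q0]01

State sequence: q0 → q0 → q0 → q0 → q0 → q0 → q0 → q0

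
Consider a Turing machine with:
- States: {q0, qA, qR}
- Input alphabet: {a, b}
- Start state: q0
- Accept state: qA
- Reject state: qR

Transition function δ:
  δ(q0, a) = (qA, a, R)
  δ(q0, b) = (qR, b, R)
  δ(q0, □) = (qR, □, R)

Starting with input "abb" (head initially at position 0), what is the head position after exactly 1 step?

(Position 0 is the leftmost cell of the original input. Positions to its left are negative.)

Execution trace (head position shown):
Step 0: [q0]abb  (head at position 0)
Step 1: move right → a[qA]bb  (head at position 1)

After 1 step, the head is at position 1.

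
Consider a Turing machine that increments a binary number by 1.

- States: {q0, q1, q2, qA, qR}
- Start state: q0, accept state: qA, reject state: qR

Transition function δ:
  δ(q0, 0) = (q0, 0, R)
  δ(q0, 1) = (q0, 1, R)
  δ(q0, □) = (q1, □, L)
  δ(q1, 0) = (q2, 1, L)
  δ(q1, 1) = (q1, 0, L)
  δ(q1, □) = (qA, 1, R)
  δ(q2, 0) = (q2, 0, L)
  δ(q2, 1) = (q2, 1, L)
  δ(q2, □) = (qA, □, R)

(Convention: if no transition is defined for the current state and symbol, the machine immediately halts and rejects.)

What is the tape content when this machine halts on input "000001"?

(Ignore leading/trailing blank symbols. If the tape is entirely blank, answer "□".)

Execution trace:
Initial: [q0]000001
Step 1: δ(q0, 0) = (q0, 0, R) → 0[q0]00001
Step 2: δ(q0, 0) = (q0, 0, R) → 00[q0]0001
Step 3: δ(q0, 0) = (q0, 0, R) → 000[q0]001
Step 4: δ(q0, 0) = (q0, 0, R) → 0000[q0]01
Step 5: δ(q0, 0) = (q0, 0, R) → 00000[q0]1
Step 6: δ(q0, 1) = (q0, 1, R) → 000001[q0]□
Step 7: δ(q0, □) = (q1, □, L) → 00000[q1]1□
Step 8: δ(q1, 1) = (q1, 0, L) → 0000[q1]00□
Step 9: δ(q1, 0) = (q2, 1, L) → 000[q2]010□
Step 10: δ(q2, 0) = (q2, 0, L) → 00[q2]0010□
Step 11: δ(q2, 0) = (q2, 0, L) → 0[q2]00010□
Step 12: δ(q2, 0) = (q2, 0, L) → [q2]000010□
Step 13: δ(q2, 0) = (q2, 0, L) → [q2]□000010□
Step 14: δ(q2, □) = (qA, □, R) → □[qA]000010□

The machine reaches the accept state qA and halts.

Final tape (ignoring leading/trailing blanks): 000010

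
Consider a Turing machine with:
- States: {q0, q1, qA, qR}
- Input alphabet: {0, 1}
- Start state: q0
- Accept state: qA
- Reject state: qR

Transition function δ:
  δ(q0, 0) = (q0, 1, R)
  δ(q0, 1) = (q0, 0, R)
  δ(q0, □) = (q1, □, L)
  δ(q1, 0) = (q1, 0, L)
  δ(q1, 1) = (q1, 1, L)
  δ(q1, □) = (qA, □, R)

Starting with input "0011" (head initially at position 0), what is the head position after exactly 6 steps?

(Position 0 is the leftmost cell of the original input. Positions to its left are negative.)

Execution trace (head position shown):
Step 0: [q0]0011  (head at position 0)
Step 1: move right → 1[q0]011  (head at position 1)
Step 2: move right → 11[q0]11  (head at position 2)
Step 3: move right → 110[q0]1  (head at position 3)
Step 4: move right → 1100[q0]□  (head at position 4)
Step 5: move left → 110[q1]0□  (head at position 3)
Step 6: move left → 11[q1]00□  (head at position 2)

After 6 steps, the head is at position 2.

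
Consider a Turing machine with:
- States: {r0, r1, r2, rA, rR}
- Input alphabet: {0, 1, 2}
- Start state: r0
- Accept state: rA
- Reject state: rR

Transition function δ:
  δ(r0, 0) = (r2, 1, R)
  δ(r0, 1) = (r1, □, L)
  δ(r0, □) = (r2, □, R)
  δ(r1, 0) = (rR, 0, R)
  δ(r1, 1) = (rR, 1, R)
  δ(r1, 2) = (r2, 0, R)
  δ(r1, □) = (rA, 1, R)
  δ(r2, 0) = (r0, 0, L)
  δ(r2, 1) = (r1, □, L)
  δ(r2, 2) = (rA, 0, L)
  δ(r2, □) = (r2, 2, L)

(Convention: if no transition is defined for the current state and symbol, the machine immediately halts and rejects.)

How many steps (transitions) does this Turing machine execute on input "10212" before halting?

Execution trace:
Initial: [r0]10212
Step 1: δ(r0, 1) = (r1, □, L) → [r1]□□0212
Step 2: δ(r1, □) = (rA, 1, R) → 1[rA]□0212

The machine reaches the accept state rA and halts.

The machine executed 2 steps before halting.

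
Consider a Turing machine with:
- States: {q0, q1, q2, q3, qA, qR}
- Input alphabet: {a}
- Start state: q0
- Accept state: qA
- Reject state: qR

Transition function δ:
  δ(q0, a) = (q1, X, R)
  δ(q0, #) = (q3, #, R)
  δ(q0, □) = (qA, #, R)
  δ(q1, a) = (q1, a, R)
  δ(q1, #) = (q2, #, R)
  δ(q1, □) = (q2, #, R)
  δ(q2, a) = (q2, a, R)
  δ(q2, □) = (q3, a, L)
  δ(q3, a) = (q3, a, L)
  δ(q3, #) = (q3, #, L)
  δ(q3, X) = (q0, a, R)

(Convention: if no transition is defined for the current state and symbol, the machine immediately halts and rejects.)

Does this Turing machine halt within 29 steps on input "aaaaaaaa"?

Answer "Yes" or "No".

Execution trace:
Initial: [q0]aaaaaaaa
Step 1: δ(q0, a) = (q1, X, R) → X[q1]aaaaaaa
Step 2: δ(q1, a) = (q1, a, R) → Xa[q1]aaaaaa
Step 3: δ(q1, a) = (q1, a, R) → Xaa[q1]aaaaa
Step 4: δ(q1, a) = (q1, a, R) → Xaaa[q1]aaaa
Step 5: δ(q1, a) = (q1, a, R) → Xaaaa[q1]aaa
Step 6: δ(q1, a) = (q1, a, R) → Xaaaaa[q1]aa
Step 7: δ(q1, a) = (q1, a, R) → Xaaaaaa[q1]a
Step 8: δ(q1, a) = (q1, a, R) → Xaaaaaaa[q1]□
Step 9: δ(q1, □) = (q2, #, R) → Xaaaaaaa#[q2]□
Step 10: δ(q2, □) = (q3, a, L) → Xaaaaaaa[q3]#a
Step 11: δ(q3, #) = (q3, #, L) → Xaaaaaa[q3]a#a
Step 12: δ(q3, a) = (q3, a, L) → Xaaaaa[q3]aa#a
Step 13: δ(q3, a) = (q3, a, L) → Xaaaa[q3]aaa#a
Step 14: δ(q3, a) = (q3, a, L) → Xaaa[q3]aaaa#a
Step 15: δ(q3, a) = (q3, a, L) → Xaa[q3]aaaaa#a
Step 16: δ(q3, a) = (q3, a, L) → Xa[q3]aaaaaa#a
Step 17: δ(q3, a) = (q3, a, L) → X[q3]aaaaaaa#a
Step 18: δ(q3, a) = (q3, a, L) → [q3]Xaaaaaaa#a
Step 19: δ(q3, X) = (q0, a, R) → a[q0]aaaaaaa#a
Step 20: δ(q0, a) = (q1, X, R) → aX[q1]aaaaaa#a
Step 21: δ(q1, a) = (q1, a, R) → aXa[q1]aaaaa#a
Step 22: δ(q1, a) = (q1, a, R) → aXaa[q1]aaaa#a
Step 23: δ(q1, a) = (q1, a, R) → aXaaa[q1]aaa#a
Step 24: δ(q1, a) = (q1, a, R) → aXaaaa[q1]aa#a
Step 25: δ(q1, a) = (q1, a, R) → aXaaaaa[q1]a#a
Step 26: δ(q1, a) = (q1, a, R) → aXaaaaaa[q1]#a
Step 27: δ(q1, #) = (q2, #, R) → aXaaaaaa#[q2]a
Step 28: δ(q2, a) = (q2, a, R) → aXaaaaaa#a[q2]□
Step 29: δ(q2, □) = (q3, a, L) → aXaaaaaa#[q3]aa

The machine has not reached a halting state after 29 steps.
The machine did not halt within the 29-step bound.

Answer: No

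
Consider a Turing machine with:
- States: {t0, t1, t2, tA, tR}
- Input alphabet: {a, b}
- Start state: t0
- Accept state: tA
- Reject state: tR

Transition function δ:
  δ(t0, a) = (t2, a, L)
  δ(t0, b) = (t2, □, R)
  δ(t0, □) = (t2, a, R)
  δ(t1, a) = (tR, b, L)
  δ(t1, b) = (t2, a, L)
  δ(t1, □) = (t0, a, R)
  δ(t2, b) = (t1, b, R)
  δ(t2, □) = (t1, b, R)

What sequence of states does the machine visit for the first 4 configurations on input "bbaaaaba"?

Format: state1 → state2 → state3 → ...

Execution trace:
Initial: [t0]bbaaaaba
Step 1: δ(t0, b) = (t2, □, R) → □[t2]baaaaba
Step 2: δ(t2, b) = (t1, b, R) → □b[t1]aaaaba
Step 3: δ(t1, a) = (tR, b, L) → □[tR]bbaaaba

The machine reaches the reject state tR and halts.

State sequence: t0 → t2 → t1 → tR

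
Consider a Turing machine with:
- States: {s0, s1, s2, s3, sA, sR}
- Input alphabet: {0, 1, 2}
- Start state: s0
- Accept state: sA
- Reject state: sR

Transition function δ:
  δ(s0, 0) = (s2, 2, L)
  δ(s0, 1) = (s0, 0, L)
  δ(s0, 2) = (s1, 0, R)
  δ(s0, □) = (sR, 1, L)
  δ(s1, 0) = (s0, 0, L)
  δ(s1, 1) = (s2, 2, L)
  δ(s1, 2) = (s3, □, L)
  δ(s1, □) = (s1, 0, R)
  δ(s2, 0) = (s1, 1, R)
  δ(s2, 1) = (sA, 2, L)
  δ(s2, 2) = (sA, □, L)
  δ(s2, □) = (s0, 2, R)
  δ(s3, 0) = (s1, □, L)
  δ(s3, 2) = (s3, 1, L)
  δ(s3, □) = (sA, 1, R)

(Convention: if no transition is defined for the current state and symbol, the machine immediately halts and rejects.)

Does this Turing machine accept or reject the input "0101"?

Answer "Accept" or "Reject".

Execution trace:
Initial: [s0]0101
Step 1: δ(s0, 0) = (s2, 2, L) → [s2]□2101
Step 2: δ(s2, □) = (s0, 2, R) → 2[s0]2101
Step 3: δ(s0, 2) = (s1, 0, R) → 20[s1]101
Step 4: δ(s1, 1) = (s2, 2, L) → 2[s2]0201
Step 5: δ(s2, 0) = (s1, 1, R) → 21[s1]201
Step 6: δ(s1, 2) = (s3, □, L) → 2[s3]1□01

No transition is defined for δ(s3, 1). By convention the machine halts and rejects.

Answer: Reject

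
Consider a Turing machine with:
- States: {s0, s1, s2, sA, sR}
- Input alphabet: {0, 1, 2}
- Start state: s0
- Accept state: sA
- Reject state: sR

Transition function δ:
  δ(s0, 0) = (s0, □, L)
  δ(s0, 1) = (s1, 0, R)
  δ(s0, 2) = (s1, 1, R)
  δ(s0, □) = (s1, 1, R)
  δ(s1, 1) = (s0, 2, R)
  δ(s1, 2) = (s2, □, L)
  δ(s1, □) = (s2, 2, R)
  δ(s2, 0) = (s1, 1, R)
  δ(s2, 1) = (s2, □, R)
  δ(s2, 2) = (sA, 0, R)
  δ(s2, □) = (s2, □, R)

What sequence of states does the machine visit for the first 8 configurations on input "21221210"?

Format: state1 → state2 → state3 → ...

Execution trace:
Initial: [s0]21221210
Step 1: δ(s0, 2) = (s1, 1, R) → 1[s1]1221210
Step 2: δ(s1, 1) = (s0, 2, R) → 12[s0]221210
Step 3: δ(s0, 2) = (s1, 1, R) → 121[s1]21210
Step 4: δ(s1, 2) = (s2, □, L) → 12[s2]1□1210
Step 5: δ(s2, 1) = (s2, □, R) → 12□[s2]□1210
Step 6: δ(s2, □) = (s2, □, R) → 12□□[s2]1210
Step 7: δ(s2, 1) = (s2, □, R) → 12□□□[s2]210

State sequence: s0 → s1 → s0 → s1 → s2 → s2 → s2 → s2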